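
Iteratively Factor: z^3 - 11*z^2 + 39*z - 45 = (z - 3)*(z^2 - 8*z + 15) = (z - 5)*(z - 3)*(z - 3)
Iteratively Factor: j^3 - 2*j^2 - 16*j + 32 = (j - 4)*(j^2 + 2*j - 8) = (j - 4)*(j - 2)*(j + 4)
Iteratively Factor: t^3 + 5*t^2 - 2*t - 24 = (t + 4)*(t^2 + t - 6) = (t - 2)*(t + 4)*(t + 3)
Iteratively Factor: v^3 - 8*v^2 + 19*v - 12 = (v - 3)*(v^2 - 5*v + 4) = (v - 4)*(v - 3)*(v - 1)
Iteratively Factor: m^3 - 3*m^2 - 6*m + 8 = (m - 1)*(m^2 - 2*m - 8) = (m - 1)*(m + 2)*(m - 4)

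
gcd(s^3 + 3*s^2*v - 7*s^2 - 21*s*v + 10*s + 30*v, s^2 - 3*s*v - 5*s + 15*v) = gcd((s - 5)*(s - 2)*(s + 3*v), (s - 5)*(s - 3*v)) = s - 5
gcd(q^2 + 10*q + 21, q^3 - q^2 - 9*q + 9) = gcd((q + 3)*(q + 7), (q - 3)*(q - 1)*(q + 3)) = q + 3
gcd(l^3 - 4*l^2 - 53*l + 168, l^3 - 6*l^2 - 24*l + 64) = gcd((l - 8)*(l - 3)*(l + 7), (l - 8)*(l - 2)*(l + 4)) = l - 8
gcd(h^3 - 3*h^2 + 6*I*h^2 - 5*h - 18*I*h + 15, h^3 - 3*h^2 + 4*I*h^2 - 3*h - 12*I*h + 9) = h^2 + h*(-3 + I) - 3*I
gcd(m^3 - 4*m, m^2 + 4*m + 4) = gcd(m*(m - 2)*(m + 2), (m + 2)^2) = m + 2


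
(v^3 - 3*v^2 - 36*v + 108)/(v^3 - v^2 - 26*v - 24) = (v^2 + 3*v - 18)/(v^2 + 5*v + 4)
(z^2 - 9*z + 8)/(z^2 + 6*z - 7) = (z - 8)/(z + 7)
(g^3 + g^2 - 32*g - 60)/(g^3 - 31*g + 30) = (g^3 + g^2 - 32*g - 60)/(g^3 - 31*g + 30)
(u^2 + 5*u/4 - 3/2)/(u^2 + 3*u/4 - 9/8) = 2*(u + 2)/(2*u + 3)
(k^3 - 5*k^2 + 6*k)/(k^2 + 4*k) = (k^2 - 5*k + 6)/(k + 4)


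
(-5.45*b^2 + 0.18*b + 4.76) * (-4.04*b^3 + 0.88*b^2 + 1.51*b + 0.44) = 22.018*b^5 - 5.5232*b^4 - 27.3015*b^3 + 2.0626*b^2 + 7.2668*b + 2.0944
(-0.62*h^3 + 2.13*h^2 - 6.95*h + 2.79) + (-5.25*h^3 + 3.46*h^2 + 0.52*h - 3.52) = -5.87*h^3 + 5.59*h^2 - 6.43*h - 0.73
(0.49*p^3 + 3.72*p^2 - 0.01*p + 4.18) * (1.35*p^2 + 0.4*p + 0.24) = 0.6615*p^5 + 5.218*p^4 + 1.5921*p^3 + 6.5318*p^2 + 1.6696*p + 1.0032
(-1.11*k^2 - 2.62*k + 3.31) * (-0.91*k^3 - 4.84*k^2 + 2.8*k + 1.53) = 1.0101*k^5 + 7.7566*k^4 + 6.5607*k^3 - 25.0547*k^2 + 5.2594*k + 5.0643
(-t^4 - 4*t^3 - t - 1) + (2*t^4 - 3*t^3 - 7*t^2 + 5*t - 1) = t^4 - 7*t^3 - 7*t^2 + 4*t - 2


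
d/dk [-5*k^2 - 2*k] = -10*k - 2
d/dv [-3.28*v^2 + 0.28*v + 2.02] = 0.28 - 6.56*v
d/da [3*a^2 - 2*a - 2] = 6*a - 2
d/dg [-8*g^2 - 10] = -16*g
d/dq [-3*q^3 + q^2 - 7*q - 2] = -9*q^2 + 2*q - 7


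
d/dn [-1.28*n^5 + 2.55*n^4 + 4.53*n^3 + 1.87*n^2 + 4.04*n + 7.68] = -6.4*n^4 + 10.2*n^3 + 13.59*n^2 + 3.74*n + 4.04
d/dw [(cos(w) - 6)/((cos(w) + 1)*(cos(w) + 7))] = (cos(w)^2 - 12*cos(w) - 55)*sin(w)/((cos(w) + 1)^2*(cos(w) + 7)^2)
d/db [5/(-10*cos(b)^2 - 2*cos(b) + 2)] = -5*(10*cos(b) + 1)*sin(b)/(2*(5*cos(b)^2 + cos(b) - 1)^2)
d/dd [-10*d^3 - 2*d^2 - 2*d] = -30*d^2 - 4*d - 2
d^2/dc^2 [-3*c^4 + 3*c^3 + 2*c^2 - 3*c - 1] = -36*c^2 + 18*c + 4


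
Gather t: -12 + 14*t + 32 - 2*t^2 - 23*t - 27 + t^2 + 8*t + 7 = -t^2 - t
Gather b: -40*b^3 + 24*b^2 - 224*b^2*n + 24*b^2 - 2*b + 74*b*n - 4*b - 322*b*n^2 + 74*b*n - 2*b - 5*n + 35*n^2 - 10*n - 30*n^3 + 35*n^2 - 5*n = -40*b^3 + b^2*(48 - 224*n) + b*(-322*n^2 + 148*n - 8) - 30*n^3 + 70*n^2 - 20*n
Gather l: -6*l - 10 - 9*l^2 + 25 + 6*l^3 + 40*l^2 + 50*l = 6*l^3 + 31*l^2 + 44*l + 15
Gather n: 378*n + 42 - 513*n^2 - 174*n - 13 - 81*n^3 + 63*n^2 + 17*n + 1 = -81*n^3 - 450*n^2 + 221*n + 30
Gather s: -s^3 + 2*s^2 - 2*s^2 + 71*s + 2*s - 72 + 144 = -s^3 + 73*s + 72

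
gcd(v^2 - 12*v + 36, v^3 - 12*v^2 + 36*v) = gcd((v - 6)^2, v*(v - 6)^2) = v^2 - 12*v + 36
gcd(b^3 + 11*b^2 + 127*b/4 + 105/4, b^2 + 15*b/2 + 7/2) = b + 7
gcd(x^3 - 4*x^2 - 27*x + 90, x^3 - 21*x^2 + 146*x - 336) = x - 6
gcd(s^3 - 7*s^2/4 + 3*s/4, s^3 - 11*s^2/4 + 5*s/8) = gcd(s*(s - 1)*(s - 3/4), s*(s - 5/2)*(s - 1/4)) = s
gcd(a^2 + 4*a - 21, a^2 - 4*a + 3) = a - 3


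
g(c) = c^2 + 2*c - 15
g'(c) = 2*c + 2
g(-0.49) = -15.74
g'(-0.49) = 1.02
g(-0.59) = -15.83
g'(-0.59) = 0.82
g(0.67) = -13.21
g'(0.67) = 3.34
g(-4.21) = -5.70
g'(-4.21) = -6.42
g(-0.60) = -15.84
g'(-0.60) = 0.80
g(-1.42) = -15.82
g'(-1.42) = -0.84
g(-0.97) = -16.00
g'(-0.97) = 0.06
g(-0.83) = -15.97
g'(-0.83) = 0.34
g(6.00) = 33.00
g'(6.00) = 14.00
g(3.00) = 0.00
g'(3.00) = 8.00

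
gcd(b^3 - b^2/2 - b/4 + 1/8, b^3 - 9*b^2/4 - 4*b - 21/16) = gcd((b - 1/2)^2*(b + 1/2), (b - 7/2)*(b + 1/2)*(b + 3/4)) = b + 1/2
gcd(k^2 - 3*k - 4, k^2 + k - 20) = k - 4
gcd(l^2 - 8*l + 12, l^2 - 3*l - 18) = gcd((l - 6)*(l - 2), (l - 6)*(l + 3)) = l - 6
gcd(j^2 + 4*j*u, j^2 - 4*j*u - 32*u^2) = j + 4*u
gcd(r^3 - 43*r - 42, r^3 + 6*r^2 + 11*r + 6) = r + 1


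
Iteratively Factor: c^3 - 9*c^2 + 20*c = (c - 5)*(c^2 - 4*c) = (c - 5)*(c - 4)*(c)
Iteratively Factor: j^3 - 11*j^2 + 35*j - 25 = (j - 5)*(j^2 - 6*j + 5) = (j - 5)^2*(j - 1)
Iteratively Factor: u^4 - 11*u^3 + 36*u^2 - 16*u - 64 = (u + 1)*(u^3 - 12*u^2 + 48*u - 64) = (u - 4)*(u + 1)*(u^2 - 8*u + 16) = (u - 4)^2*(u + 1)*(u - 4)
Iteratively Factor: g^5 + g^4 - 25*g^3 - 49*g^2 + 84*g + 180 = (g + 2)*(g^4 - g^3 - 23*g^2 - 3*g + 90) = (g + 2)*(g + 3)*(g^3 - 4*g^2 - 11*g + 30) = (g - 5)*(g + 2)*(g + 3)*(g^2 + g - 6) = (g - 5)*(g - 2)*(g + 2)*(g + 3)*(g + 3)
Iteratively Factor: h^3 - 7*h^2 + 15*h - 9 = (h - 1)*(h^2 - 6*h + 9) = (h - 3)*(h - 1)*(h - 3)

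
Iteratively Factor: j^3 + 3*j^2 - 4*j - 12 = (j - 2)*(j^2 + 5*j + 6) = (j - 2)*(j + 2)*(j + 3)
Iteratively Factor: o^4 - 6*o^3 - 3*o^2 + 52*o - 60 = (o - 5)*(o^3 - o^2 - 8*o + 12) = (o - 5)*(o + 3)*(o^2 - 4*o + 4) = (o - 5)*(o - 2)*(o + 3)*(o - 2)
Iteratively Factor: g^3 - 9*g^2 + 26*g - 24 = (g - 2)*(g^2 - 7*g + 12) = (g - 4)*(g - 2)*(g - 3)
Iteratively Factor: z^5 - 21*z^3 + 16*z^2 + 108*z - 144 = (z + 4)*(z^4 - 4*z^3 - 5*z^2 + 36*z - 36) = (z - 2)*(z + 4)*(z^3 - 2*z^2 - 9*z + 18) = (z - 3)*(z - 2)*(z + 4)*(z^2 + z - 6) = (z - 3)*(z - 2)*(z + 3)*(z + 4)*(z - 2)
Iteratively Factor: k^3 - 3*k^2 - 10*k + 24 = (k - 2)*(k^2 - k - 12) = (k - 4)*(k - 2)*(k + 3)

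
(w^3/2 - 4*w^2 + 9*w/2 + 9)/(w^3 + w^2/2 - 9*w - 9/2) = (w^2 - 5*w - 6)/(2*w^2 + 7*w + 3)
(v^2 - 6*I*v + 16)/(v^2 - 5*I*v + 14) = (v - 8*I)/(v - 7*I)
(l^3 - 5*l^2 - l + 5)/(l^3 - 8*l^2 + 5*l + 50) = (l^2 - 1)/(l^2 - 3*l - 10)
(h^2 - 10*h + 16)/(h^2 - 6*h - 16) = (h - 2)/(h + 2)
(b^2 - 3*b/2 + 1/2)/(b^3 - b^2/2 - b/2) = (2*b - 1)/(b*(2*b + 1))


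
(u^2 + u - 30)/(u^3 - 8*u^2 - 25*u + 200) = (u + 6)/(u^2 - 3*u - 40)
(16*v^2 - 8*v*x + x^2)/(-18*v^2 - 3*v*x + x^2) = (-16*v^2 + 8*v*x - x^2)/(18*v^2 + 3*v*x - x^2)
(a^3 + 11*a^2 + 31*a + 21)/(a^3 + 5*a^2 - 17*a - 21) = (a + 3)/(a - 3)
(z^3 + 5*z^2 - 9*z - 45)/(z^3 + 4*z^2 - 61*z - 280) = (z^2 - 9)/(z^2 - z - 56)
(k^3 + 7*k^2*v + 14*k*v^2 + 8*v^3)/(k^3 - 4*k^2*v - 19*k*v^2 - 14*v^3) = (-k - 4*v)/(-k + 7*v)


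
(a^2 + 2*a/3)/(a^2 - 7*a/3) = (3*a + 2)/(3*a - 7)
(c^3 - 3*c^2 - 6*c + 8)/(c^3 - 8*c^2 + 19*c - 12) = (c + 2)/(c - 3)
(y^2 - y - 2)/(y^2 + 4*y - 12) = (y + 1)/(y + 6)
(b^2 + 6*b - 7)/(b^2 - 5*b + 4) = (b + 7)/(b - 4)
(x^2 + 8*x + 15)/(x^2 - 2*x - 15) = (x + 5)/(x - 5)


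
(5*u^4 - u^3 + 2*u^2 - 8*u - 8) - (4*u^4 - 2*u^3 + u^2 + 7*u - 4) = u^4 + u^3 + u^2 - 15*u - 4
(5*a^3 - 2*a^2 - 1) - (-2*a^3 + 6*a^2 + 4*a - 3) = 7*a^3 - 8*a^2 - 4*a + 2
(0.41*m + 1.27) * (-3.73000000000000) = -1.5293*m - 4.7371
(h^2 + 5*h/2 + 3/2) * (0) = 0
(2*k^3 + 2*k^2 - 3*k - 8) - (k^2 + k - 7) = 2*k^3 + k^2 - 4*k - 1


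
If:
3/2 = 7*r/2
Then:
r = 3/7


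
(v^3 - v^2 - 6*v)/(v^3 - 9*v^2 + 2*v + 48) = v/(v - 8)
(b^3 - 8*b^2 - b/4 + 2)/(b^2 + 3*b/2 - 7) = (4*b^3 - 32*b^2 - b + 8)/(2*(2*b^2 + 3*b - 14))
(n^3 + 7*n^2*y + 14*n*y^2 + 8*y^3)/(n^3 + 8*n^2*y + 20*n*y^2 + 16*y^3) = (n + y)/(n + 2*y)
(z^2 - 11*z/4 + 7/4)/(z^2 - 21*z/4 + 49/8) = 2*(z - 1)/(2*z - 7)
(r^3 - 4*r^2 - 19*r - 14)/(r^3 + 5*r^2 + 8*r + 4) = (r - 7)/(r + 2)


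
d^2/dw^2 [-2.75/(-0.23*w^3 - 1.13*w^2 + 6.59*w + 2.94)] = (-(3.795*w + 6.215)*(0.23*w^3 + 1.13*w^2 - 6.59*w - 2.94) + 2.75*(0.69*w^2 + 2.26*w - 6.59)*(1.38*w^2 + 4.52*w - 13.18))/(0.23*w^3 + 1.13*w^2 - 6.59*w - 2.94)^3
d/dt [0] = 0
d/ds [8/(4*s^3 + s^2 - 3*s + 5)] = 8*(-12*s^2 - 2*s + 3)/(4*s^3 + s^2 - 3*s + 5)^2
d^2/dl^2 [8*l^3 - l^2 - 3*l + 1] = 48*l - 2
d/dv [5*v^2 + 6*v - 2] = 10*v + 6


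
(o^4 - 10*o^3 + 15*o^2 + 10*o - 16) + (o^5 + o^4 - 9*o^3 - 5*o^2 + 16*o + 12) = o^5 + 2*o^4 - 19*o^3 + 10*o^2 + 26*o - 4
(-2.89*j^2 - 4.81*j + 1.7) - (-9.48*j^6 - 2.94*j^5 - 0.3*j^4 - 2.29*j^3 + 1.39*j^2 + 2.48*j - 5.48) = 9.48*j^6 + 2.94*j^5 + 0.3*j^4 + 2.29*j^3 - 4.28*j^2 - 7.29*j + 7.18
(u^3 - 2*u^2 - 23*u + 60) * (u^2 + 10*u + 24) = u^5 + 8*u^4 - 19*u^3 - 218*u^2 + 48*u + 1440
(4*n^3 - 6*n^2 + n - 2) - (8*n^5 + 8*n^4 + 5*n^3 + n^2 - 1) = -8*n^5 - 8*n^4 - n^3 - 7*n^2 + n - 1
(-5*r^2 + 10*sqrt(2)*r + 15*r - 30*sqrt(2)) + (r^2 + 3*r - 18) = -4*r^2 + 10*sqrt(2)*r + 18*r - 30*sqrt(2) - 18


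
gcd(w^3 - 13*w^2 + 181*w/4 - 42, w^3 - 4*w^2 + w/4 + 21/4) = w^2 - 5*w + 21/4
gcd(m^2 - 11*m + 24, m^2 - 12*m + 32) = m - 8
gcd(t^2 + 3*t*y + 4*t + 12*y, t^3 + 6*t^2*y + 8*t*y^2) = 1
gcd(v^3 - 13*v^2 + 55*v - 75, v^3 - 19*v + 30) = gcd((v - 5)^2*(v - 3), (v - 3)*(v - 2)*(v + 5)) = v - 3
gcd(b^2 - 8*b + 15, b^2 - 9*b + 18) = b - 3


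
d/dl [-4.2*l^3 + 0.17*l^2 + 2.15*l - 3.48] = -12.6*l^2 + 0.34*l + 2.15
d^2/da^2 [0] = 0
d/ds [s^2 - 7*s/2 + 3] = 2*s - 7/2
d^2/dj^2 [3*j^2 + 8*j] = 6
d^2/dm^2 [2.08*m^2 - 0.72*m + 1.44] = 4.16000000000000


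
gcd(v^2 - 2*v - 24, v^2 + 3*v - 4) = v + 4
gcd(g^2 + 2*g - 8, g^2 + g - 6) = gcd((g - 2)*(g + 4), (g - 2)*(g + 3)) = g - 2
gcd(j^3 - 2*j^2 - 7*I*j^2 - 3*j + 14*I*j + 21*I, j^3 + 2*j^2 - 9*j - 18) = j - 3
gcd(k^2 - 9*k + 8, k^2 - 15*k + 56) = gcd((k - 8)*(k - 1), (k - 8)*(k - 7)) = k - 8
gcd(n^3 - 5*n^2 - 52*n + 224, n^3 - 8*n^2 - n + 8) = n - 8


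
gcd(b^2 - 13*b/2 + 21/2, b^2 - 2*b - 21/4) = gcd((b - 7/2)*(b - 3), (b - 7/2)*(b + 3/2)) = b - 7/2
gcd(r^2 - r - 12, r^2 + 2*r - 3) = r + 3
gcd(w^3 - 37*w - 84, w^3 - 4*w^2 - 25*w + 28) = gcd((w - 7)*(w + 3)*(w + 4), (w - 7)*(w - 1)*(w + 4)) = w^2 - 3*w - 28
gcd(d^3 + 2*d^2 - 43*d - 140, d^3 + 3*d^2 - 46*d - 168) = d^2 - 3*d - 28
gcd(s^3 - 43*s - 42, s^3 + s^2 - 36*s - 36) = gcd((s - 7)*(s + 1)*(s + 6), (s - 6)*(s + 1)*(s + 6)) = s^2 + 7*s + 6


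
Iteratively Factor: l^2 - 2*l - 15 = (l + 3)*(l - 5)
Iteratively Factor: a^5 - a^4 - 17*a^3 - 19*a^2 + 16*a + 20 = (a - 5)*(a^4 + 4*a^3 + 3*a^2 - 4*a - 4) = (a - 5)*(a + 2)*(a^3 + 2*a^2 - a - 2) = (a - 5)*(a - 1)*(a + 2)*(a^2 + 3*a + 2) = (a - 5)*(a - 1)*(a + 2)^2*(a + 1)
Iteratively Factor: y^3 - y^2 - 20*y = (y - 5)*(y^2 + 4*y) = y*(y - 5)*(y + 4)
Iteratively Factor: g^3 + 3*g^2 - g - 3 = (g - 1)*(g^2 + 4*g + 3) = (g - 1)*(g + 3)*(g + 1)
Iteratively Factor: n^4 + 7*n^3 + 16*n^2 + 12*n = (n + 3)*(n^3 + 4*n^2 + 4*n) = (n + 2)*(n + 3)*(n^2 + 2*n) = (n + 2)^2*(n + 3)*(n)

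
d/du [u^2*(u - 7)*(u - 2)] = u*(4*u^2 - 27*u + 28)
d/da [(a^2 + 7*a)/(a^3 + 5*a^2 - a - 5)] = (-a*(a + 7)*(3*a^2 + 10*a - 1) + (2*a + 7)*(a^3 + 5*a^2 - a - 5))/(a^3 + 5*a^2 - a - 5)^2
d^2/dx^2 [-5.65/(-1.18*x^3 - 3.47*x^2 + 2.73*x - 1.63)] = (-(40.002*x + 39.211)*(1.18*x^3 + 3.47*x^2 - 2.73*x + 1.63) + 5.65*(3.54*x^2 + 6.94*x - 2.73)*(7.08*x^2 + 13.88*x - 5.46))/(1.18*x^3 + 3.47*x^2 - 2.73*x + 1.63)^3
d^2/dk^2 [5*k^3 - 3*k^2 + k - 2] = 30*k - 6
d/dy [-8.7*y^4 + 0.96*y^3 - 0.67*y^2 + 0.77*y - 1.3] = -34.8*y^3 + 2.88*y^2 - 1.34*y + 0.77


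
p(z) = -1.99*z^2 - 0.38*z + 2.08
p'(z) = -3.98*z - 0.38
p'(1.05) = -4.56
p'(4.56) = -18.53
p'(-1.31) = 4.83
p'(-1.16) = 4.24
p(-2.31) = -7.66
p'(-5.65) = 22.11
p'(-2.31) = 8.81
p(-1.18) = -0.24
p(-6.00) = -67.28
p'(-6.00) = 23.50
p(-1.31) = -0.84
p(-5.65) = -59.30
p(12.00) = -289.04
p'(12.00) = -48.14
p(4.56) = -41.03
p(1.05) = -0.51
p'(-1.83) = 6.90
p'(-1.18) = 4.32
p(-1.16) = -0.16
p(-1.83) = -3.89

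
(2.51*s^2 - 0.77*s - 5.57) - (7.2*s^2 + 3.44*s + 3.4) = -4.69*s^2 - 4.21*s - 8.97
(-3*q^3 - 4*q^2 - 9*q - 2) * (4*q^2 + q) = -12*q^5 - 19*q^4 - 40*q^3 - 17*q^2 - 2*q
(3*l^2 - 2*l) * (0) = 0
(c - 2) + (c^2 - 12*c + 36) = c^2 - 11*c + 34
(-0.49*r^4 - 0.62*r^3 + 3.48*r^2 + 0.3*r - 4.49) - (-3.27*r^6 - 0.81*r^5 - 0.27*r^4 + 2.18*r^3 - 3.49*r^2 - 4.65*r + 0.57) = 3.27*r^6 + 0.81*r^5 - 0.22*r^4 - 2.8*r^3 + 6.97*r^2 + 4.95*r - 5.06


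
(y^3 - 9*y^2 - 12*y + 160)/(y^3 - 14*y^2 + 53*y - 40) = (y + 4)/(y - 1)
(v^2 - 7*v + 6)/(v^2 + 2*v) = (v^2 - 7*v + 6)/(v*(v + 2))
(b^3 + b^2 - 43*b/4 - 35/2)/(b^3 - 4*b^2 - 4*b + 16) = (b^2 - b - 35/4)/(b^2 - 6*b + 8)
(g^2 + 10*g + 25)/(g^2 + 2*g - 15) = (g + 5)/(g - 3)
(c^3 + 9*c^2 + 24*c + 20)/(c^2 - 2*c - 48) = (c^3 + 9*c^2 + 24*c + 20)/(c^2 - 2*c - 48)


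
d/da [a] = 1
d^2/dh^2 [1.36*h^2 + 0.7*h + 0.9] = 2.72000000000000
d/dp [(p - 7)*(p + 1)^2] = (p + 1)*(3*p - 13)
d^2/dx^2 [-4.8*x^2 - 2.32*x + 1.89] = -9.60000000000000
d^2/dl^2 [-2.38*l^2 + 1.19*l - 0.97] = -4.76000000000000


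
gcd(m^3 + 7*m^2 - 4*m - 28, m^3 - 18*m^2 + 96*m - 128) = m - 2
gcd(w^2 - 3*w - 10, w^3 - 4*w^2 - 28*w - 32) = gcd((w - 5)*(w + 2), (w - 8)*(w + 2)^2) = w + 2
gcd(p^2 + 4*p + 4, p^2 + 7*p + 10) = p + 2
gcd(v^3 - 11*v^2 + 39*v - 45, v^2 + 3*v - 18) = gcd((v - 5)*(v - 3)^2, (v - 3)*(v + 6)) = v - 3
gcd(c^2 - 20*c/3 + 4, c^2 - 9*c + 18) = c - 6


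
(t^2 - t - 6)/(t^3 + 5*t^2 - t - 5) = (t^2 - t - 6)/(t^3 + 5*t^2 - t - 5)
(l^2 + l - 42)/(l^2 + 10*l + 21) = (l - 6)/(l + 3)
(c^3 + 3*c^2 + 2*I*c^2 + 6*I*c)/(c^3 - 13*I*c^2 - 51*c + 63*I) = c*(c^2 + c*(3 + 2*I) + 6*I)/(c^3 - 13*I*c^2 - 51*c + 63*I)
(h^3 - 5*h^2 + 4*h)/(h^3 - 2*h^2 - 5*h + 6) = h*(h - 4)/(h^2 - h - 6)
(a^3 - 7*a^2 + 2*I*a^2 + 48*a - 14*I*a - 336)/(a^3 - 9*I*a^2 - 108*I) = (a^2 + a*(-7 + 8*I) - 56*I)/(a^2 - 3*I*a + 18)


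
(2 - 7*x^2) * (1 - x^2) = 7*x^4 - 9*x^2 + 2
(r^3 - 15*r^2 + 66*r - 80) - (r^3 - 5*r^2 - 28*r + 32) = -10*r^2 + 94*r - 112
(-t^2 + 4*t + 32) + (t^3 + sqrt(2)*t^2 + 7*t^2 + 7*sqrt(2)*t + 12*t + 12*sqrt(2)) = t^3 + sqrt(2)*t^2 + 6*t^2 + 7*sqrt(2)*t + 16*t + 12*sqrt(2) + 32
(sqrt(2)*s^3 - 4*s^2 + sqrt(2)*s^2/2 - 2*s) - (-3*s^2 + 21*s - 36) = sqrt(2)*s^3 - s^2 + sqrt(2)*s^2/2 - 23*s + 36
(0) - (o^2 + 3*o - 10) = -o^2 - 3*o + 10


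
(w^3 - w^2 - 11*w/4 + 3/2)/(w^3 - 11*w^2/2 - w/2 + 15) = (w - 1/2)/(w - 5)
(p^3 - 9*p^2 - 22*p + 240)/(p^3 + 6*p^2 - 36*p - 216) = (p^2 - 3*p - 40)/(p^2 + 12*p + 36)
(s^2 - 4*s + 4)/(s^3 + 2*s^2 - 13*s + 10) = (s - 2)/(s^2 + 4*s - 5)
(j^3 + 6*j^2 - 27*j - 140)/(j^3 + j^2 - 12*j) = (j^2 + 2*j - 35)/(j*(j - 3))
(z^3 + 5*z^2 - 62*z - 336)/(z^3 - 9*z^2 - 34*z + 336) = (z + 7)/(z - 7)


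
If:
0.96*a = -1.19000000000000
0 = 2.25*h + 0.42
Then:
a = -1.24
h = -0.19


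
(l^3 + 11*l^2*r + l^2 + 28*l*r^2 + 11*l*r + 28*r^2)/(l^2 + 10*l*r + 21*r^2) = (l^2 + 4*l*r + l + 4*r)/(l + 3*r)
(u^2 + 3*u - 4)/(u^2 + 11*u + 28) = (u - 1)/(u + 7)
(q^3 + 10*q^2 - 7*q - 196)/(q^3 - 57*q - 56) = (q^2 + 3*q - 28)/(q^2 - 7*q - 8)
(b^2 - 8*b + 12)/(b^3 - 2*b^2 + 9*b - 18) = (b - 6)/(b^2 + 9)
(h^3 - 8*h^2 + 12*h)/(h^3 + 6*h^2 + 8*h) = (h^2 - 8*h + 12)/(h^2 + 6*h + 8)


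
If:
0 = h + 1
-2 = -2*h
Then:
No Solution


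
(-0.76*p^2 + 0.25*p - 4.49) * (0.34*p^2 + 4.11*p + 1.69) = -0.2584*p^4 - 3.0386*p^3 - 1.7835*p^2 - 18.0314*p - 7.5881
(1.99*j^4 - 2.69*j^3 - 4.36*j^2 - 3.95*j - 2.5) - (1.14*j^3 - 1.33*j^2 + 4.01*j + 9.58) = 1.99*j^4 - 3.83*j^3 - 3.03*j^2 - 7.96*j - 12.08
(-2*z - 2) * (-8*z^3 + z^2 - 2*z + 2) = 16*z^4 + 14*z^3 + 2*z^2 - 4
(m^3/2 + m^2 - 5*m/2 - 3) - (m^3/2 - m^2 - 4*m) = 2*m^2 + 3*m/2 - 3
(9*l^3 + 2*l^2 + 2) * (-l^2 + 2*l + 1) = -9*l^5 + 16*l^4 + 13*l^3 + 4*l + 2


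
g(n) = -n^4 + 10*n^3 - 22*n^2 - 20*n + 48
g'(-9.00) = 5722.00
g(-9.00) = -15405.00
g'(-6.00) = 2188.00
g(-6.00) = -4080.00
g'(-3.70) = 756.11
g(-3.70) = -873.13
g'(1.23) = -36.18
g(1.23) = 6.44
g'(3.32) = 18.21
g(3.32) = -16.44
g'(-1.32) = 99.55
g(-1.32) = 10.03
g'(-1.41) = 112.90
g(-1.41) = 0.48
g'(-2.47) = 331.98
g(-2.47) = -224.73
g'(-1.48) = 123.80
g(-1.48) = -7.80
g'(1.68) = -28.21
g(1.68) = -8.24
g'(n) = -4*n^3 + 30*n^2 - 44*n - 20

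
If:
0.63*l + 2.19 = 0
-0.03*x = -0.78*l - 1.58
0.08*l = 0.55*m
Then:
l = -3.48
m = -0.51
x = -37.71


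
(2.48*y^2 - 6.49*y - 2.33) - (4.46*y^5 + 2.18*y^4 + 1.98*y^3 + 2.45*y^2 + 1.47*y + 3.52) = -4.46*y^5 - 2.18*y^4 - 1.98*y^3 + 0.0299999999999998*y^2 - 7.96*y - 5.85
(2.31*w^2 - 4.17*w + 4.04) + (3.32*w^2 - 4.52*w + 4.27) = 5.63*w^2 - 8.69*w + 8.31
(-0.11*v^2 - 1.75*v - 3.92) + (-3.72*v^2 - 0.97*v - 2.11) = -3.83*v^2 - 2.72*v - 6.03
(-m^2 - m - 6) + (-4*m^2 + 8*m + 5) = -5*m^2 + 7*m - 1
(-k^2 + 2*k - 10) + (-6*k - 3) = -k^2 - 4*k - 13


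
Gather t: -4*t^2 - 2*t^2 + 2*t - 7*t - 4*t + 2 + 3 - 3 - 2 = -6*t^2 - 9*t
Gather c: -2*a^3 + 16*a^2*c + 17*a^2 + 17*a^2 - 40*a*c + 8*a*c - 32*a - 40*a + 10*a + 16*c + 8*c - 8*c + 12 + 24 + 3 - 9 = -2*a^3 + 34*a^2 - 62*a + c*(16*a^2 - 32*a + 16) + 30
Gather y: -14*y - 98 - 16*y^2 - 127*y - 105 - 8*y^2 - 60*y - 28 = -24*y^2 - 201*y - 231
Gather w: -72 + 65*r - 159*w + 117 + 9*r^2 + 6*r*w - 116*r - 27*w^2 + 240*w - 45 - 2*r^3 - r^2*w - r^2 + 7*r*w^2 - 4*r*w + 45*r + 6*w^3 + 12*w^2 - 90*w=-2*r^3 + 8*r^2 - 6*r + 6*w^3 + w^2*(7*r - 15) + w*(-r^2 + 2*r - 9)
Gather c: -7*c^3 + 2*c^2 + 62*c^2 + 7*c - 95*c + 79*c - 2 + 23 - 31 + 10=-7*c^3 + 64*c^2 - 9*c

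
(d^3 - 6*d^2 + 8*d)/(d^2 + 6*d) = (d^2 - 6*d + 8)/(d + 6)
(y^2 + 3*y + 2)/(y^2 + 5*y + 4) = (y + 2)/(y + 4)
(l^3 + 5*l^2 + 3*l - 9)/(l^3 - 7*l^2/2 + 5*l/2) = 2*(l^2 + 6*l + 9)/(l*(2*l - 5))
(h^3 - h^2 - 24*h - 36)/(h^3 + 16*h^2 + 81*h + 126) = (h^2 - 4*h - 12)/(h^2 + 13*h + 42)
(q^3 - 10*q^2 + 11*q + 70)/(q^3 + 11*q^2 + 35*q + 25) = (q^3 - 10*q^2 + 11*q + 70)/(q^3 + 11*q^2 + 35*q + 25)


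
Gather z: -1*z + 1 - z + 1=2 - 2*z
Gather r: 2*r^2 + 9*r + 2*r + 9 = 2*r^2 + 11*r + 9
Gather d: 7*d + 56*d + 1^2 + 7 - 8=63*d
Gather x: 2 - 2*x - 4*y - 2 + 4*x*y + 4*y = x*(4*y - 2)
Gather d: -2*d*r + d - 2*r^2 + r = d*(1 - 2*r) - 2*r^2 + r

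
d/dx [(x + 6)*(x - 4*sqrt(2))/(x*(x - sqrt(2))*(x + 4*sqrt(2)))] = (-x^4 - 12*x^3 + 8*sqrt(2)*x^3 + 16*x^2 + 54*sqrt(2)*x^2 + 288*x - 192*sqrt(2))/(x^2*(x^4 + 6*sqrt(2)*x^3 + 2*x^2 - 48*sqrt(2)*x + 64))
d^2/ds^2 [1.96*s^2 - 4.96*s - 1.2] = 3.92000000000000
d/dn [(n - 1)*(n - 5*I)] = 2*n - 1 - 5*I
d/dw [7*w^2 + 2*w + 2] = 14*w + 2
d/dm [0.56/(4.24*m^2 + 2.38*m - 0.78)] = (-4.7488*m - 1.3328)/(4.24*m^2 + 2.38*m - 0.78)^2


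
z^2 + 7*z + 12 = (z + 3)*(z + 4)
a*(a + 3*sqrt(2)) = a^2 + 3*sqrt(2)*a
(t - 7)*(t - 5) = t^2 - 12*t + 35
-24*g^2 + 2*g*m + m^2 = (-4*g + m)*(6*g + m)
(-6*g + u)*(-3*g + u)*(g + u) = 18*g^3 + 9*g^2*u - 8*g*u^2 + u^3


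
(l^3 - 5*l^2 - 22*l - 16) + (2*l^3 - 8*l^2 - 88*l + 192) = 3*l^3 - 13*l^2 - 110*l + 176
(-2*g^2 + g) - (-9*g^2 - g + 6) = 7*g^2 + 2*g - 6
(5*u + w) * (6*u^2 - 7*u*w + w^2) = 30*u^3 - 29*u^2*w - 2*u*w^2 + w^3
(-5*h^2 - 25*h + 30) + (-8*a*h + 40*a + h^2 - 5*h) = -8*a*h + 40*a - 4*h^2 - 30*h + 30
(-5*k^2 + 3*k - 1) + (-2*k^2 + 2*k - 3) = -7*k^2 + 5*k - 4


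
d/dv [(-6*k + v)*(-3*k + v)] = -9*k + 2*v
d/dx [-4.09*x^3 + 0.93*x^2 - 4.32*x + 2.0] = -12.27*x^2 + 1.86*x - 4.32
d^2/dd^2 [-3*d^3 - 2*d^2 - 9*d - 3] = -18*d - 4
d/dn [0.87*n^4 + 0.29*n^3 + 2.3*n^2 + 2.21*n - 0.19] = 3.48*n^3 + 0.87*n^2 + 4.6*n + 2.21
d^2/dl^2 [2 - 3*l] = 0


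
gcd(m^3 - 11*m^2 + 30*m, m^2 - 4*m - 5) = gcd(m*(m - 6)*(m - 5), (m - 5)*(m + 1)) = m - 5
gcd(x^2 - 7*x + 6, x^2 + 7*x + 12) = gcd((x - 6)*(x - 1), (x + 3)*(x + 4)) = 1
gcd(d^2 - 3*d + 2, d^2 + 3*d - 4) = d - 1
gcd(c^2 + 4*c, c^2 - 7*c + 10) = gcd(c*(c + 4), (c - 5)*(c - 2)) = 1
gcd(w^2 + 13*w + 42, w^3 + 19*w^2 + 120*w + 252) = w^2 + 13*w + 42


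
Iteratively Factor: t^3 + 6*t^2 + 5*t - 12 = (t - 1)*(t^2 + 7*t + 12) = (t - 1)*(t + 4)*(t + 3)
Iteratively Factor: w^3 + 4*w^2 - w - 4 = (w + 4)*(w^2 - 1) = (w - 1)*(w + 4)*(w + 1)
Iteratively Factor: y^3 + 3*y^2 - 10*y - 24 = (y - 3)*(y^2 + 6*y + 8) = (y - 3)*(y + 2)*(y + 4)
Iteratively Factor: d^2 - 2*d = (d - 2)*(d)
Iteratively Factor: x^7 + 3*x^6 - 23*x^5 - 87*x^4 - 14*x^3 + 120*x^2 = (x)*(x^6 + 3*x^5 - 23*x^4 - 87*x^3 - 14*x^2 + 120*x) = x*(x + 2)*(x^5 + x^4 - 25*x^3 - 37*x^2 + 60*x) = x*(x + 2)*(x + 3)*(x^4 - 2*x^3 - 19*x^2 + 20*x) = x*(x - 5)*(x + 2)*(x + 3)*(x^3 + 3*x^2 - 4*x) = x*(x - 5)*(x - 1)*(x + 2)*(x + 3)*(x^2 + 4*x) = x*(x - 5)*(x - 1)*(x + 2)*(x + 3)*(x + 4)*(x)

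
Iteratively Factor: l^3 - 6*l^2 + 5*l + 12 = (l - 3)*(l^2 - 3*l - 4) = (l - 4)*(l - 3)*(l + 1)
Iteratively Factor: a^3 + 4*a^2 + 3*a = (a)*(a^2 + 4*a + 3) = a*(a + 3)*(a + 1)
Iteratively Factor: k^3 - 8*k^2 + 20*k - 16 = (k - 2)*(k^2 - 6*k + 8) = (k - 4)*(k - 2)*(k - 2)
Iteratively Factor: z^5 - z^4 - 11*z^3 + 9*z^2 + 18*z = (z)*(z^4 - z^3 - 11*z^2 + 9*z + 18) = z*(z - 3)*(z^3 + 2*z^2 - 5*z - 6) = z*(z - 3)*(z + 1)*(z^2 + z - 6) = z*(z - 3)*(z + 1)*(z + 3)*(z - 2)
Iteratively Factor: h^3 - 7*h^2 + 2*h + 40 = (h - 5)*(h^2 - 2*h - 8) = (h - 5)*(h - 4)*(h + 2)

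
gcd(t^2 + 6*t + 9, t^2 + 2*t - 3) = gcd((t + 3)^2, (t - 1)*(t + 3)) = t + 3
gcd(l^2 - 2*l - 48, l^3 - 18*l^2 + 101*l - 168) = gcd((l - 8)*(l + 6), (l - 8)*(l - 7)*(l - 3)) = l - 8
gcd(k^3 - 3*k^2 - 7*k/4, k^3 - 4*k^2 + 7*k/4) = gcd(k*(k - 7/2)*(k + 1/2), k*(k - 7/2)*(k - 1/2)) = k^2 - 7*k/2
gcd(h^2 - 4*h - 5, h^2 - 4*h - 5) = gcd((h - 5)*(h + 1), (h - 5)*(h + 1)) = h^2 - 4*h - 5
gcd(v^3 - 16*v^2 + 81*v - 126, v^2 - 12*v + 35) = v - 7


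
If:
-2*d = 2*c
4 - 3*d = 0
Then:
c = -4/3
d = 4/3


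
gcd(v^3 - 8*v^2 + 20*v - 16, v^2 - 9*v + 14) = v - 2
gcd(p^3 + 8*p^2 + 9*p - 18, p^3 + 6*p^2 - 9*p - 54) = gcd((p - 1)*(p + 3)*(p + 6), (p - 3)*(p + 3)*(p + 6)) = p^2 + 9*p + 18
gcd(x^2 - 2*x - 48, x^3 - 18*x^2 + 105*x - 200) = x - 8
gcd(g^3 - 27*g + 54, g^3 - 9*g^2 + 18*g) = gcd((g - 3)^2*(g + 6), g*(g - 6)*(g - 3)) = g - 3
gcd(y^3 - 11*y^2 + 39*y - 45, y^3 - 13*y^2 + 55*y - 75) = y^2 - 8*y + 15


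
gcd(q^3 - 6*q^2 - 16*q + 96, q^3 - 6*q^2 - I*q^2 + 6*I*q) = q - 6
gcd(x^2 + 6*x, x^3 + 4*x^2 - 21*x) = x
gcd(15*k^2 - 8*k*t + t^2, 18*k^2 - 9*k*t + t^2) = -3*k + t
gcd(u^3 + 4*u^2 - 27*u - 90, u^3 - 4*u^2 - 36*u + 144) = u + 6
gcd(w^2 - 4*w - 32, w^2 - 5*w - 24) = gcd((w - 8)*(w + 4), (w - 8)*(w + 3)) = w - 8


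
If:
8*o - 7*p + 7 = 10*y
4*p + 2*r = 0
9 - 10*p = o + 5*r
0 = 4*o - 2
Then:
No Solution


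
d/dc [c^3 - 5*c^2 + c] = 3*c^2 - 10*c + 1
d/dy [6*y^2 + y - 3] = 12*y + 1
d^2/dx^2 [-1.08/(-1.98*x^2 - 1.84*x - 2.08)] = (-8.468064*x^2 - 7.869312*x + 1.08*(3.96*x + 1.84)*(7.92*x + 3.68) - 8.895744)/(1.98*x^2 + 1.84*x + 2.08)^3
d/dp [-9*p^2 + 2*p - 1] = 2 - 18*p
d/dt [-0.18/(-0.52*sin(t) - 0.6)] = -0.0936*cos(t)/(0.52*sin(t) + 0.6)^2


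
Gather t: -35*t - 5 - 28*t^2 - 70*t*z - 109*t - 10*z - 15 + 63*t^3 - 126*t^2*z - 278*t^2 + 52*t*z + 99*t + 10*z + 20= 63*t^3 + t^2*(-126*z - 306) + t*(-18*z - 45)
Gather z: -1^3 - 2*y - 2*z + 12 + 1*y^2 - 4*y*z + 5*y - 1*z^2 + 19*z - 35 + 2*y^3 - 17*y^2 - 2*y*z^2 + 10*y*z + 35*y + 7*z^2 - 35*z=2*y^3 - 16*y^2 + 38*y + z^2*(6 - 2*y) + z*(6*y - 18) - 24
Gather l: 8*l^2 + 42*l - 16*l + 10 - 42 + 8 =8*l^2 + 26*l - 24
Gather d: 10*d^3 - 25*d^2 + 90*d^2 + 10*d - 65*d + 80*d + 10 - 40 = 10*d^3 + 65*d^2 + 25*d - 30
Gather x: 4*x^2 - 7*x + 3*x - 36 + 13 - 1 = 4*x^2 - 4*x - 24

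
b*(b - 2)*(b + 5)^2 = b^4 + 8*b^3 + 5*b^2 - 50*b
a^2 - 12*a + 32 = (a - 8)*(a - 4)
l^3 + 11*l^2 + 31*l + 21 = (l + 1)*(l + 3)*(l + 7)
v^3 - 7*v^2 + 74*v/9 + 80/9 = (v - 5)*(v - 8/3)*(v + 2/3)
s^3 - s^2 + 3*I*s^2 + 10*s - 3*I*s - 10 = (s - 1)*(s - 2*I)*(s + 5*I)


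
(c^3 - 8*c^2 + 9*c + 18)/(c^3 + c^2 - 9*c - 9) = (c - 6)/(c + 3)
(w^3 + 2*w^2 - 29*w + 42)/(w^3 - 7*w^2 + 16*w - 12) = (w + 7)/(w - 2)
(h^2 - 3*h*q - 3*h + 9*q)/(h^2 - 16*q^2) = (h^2 - 3*h*q - 3*h + 9*q)/(h^2 - 16*q^2)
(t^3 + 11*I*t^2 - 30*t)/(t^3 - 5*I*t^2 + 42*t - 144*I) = t*(t + 5*I)/(t^2 - 11*I*t - 24)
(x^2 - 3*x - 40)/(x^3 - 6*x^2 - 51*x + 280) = (x + 5)/(x^2 + 2*x - 35)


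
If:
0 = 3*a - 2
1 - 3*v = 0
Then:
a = 2/3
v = 1/3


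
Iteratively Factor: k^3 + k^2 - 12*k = (k)*(k^2 + k - 12) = k*(k - 3)*(k + 4)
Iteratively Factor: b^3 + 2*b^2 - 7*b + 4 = (b - 1)*(b^2 + 3*b - 4) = (b - 1)^2*(b + 4)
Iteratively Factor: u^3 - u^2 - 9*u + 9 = (u - 3)*(u^2 + 2*u - 3) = (u - 3)*(u - 1)*(u + 3)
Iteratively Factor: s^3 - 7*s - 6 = (s + 2)*(s^2 - 2*s - 3) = (s - 3)*(s + 2)*(s + 1)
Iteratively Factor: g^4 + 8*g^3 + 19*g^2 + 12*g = (g + 1)*(g^3 + 7*g^2 + 12*g) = (g + 1)*(g + 4)*(g^2 + 3*g) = (g + 1)*(g + 3)*(g + 4)*(g)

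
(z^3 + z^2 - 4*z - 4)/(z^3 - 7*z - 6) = (z - 2)/(z - 3)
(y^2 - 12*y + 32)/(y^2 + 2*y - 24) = (y - 8)/(y + 6)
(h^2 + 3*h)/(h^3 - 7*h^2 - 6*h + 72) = h/(h^2 - 10*h + 24)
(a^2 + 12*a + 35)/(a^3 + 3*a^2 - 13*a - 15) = (a + 7)/(a^2 - 2*a - 3)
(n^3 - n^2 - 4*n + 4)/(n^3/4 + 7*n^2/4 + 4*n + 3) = 4*(n^2 - 3*n + 2)/(n^2 + 5*n + 6)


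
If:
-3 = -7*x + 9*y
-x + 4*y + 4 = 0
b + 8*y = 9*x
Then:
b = -16/19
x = -24/19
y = -25/19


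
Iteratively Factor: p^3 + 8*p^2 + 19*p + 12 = (p + 1)*(p^2 + 7*p + 12) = (p + 1)*(p + 3)*(p + 4)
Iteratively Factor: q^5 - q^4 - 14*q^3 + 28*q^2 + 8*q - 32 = (q - 2)*(q^4 + q^3 - 12*q^2 + 4*q + 16) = (q - 2)*(q + 4)*(q^3 - 3*q^2 + 4) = (q - 2)^2*(q + 4)*(q^2 - q - 2) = (q - 2)^3*(q + 4)*(q + 1)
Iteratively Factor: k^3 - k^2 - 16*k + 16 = (k - 1)*(k^2 - 16) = (k - 1)*(k + 4)*(k - 4)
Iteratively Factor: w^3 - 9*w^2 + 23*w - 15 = (w - 1)*(w^2 - 8*w + 15) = (w - 3)*(w - 1)*(w - 5)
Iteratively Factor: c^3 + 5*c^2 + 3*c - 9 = (c + 3)*(c^2 + 2*c - 3) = (c + 3)^2*(c - 1)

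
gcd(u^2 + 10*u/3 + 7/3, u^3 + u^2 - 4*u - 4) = u + 1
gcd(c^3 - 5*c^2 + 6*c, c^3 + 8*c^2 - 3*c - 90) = c - 3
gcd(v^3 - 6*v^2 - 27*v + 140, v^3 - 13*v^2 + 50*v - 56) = v^2 - 11*v + 28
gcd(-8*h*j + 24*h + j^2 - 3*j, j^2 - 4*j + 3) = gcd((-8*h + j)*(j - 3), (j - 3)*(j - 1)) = j - 3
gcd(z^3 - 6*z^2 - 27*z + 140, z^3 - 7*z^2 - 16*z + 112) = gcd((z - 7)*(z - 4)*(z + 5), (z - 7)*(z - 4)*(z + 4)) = z^2 - 11*z + 28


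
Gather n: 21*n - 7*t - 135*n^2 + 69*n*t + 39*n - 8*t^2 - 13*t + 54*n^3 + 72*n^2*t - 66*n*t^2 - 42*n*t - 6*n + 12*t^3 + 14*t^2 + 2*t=54*n^3 + n^2*(72*t - 135) + n*(-66*t^2 + 27*t + 54) + 12*t^3 + 6*t^2 - 18*t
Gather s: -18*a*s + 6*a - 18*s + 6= 6*a + s*(-18*a - 18) + 6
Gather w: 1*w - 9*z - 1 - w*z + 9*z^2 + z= w*(1 - z) + 9*z^2 - 8*z - 1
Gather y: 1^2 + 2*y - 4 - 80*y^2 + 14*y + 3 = -80*y^2 + 16*y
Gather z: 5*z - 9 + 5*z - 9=10*z - 18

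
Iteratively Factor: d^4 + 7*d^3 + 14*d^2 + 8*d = (d)*(d^3 + 7*d^2 + 14*d + 8) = d*(d + 1)*(d^2 + 6*d + 8) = d*(d + 1)*(d + 2)*(d + 4)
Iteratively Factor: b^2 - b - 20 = (b + 4)*(b - 5)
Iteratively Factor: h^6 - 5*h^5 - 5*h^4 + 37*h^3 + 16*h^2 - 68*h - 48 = (h + 1)*(h^5 - 6*h^4 + h^3 + 36*h^2 - 20*h - 48) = (h - 2)*(h + 1)*(h^4 - 4*h^3 - 7*h^2 + 22*h + 24) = (h - 3)*(h - 2)*(h + 1)*(h^3 - h^2 - 10*h - 8) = (h - 3)*(h - 2)*(h + 1)^2*(h^2 - 2*h - 8) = (h - 3)*(h - 2)*(h + 1)^2*(h + 2)*(h - 4)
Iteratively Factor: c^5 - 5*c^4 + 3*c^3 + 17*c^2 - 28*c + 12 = (c - 2)*(c^4 - 3*c^3 - 3*c^2 + 11*c - 6) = (c - 2)*(c + 2)*(c^3 - 5*c^2 + 7*c - 3) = (c - 2)*(c - 1)*(c + 2)*(c^2 - 4*c + 3) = (c - 3)*(c - 2)*(c - 1)*(c + 2)*(c - 1)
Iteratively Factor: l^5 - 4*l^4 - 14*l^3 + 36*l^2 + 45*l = (l + 1)*(l^4 - 5*l^3 - 9*l^2 + 45*l) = l*(l + 1)*(l^3 - 5*l^2 - 9*l + 45) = l*(l + 1)*(l + 3)*(l^2 - 8*l + 15) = l*(l - 5)*(l + 1)*(l + 3)*(l - 3)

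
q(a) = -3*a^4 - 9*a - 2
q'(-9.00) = 8739.00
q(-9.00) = -19604.00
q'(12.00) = -20745.00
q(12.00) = -62318.00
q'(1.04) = -22.50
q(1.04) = -14.87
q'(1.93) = -95.27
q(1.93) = -60.99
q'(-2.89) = 280.65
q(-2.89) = -185.26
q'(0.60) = -11.59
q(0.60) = -7.79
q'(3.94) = -742.96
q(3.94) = -760.41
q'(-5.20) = 1678.30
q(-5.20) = -2148.68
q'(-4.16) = 854.90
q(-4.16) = -863.01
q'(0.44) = -10.02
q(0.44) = -6.07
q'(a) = -12*a^3 - 9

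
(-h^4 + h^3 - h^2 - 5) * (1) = -h^4 + h^3 - h^2 - 5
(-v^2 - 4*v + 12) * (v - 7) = -v^3 + 3*v^2 + 40*v - 84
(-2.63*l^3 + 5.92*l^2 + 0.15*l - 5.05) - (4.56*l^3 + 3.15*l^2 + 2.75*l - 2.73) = -7.19*l^3 + 2.77*l^2 - 2.6*l - 2.32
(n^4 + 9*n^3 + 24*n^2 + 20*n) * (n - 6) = n^5 + 3*n^4 - 30*n^3 - 124*n^2 - 120*n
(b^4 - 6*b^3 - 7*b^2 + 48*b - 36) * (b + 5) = b^5 - b^4 - 37*b^3 + 13*b^2 + 204*b - 180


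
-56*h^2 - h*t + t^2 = (-8*h + t)*(7*h + t)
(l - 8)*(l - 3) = l^2 - 11*l + 24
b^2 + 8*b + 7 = (b + 1)*(b + 7)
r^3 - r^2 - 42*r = r*(r - 7)*(r + 6)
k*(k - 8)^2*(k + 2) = k^4 - 14*k^3 + 32*k^2 + 128*k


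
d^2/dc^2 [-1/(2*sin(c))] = (sin(c)^2 - 2)/(2*sin(c)^3)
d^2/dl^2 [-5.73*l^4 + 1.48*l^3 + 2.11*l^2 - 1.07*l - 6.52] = -68.76*l^2 + 8.88*l + 4.22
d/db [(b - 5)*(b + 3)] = 2*b - 2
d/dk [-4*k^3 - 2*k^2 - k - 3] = -12*k^2 - 4*k - 1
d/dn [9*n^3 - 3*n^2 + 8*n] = 27*n^2 - 6*n + 8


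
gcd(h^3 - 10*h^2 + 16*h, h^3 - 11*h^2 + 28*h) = h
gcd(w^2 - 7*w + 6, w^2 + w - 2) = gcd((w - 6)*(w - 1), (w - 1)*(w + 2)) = w - 1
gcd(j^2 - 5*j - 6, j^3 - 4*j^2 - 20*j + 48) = j - 6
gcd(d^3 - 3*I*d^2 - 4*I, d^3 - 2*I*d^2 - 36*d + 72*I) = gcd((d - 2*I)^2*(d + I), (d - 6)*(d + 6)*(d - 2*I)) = d - 2*I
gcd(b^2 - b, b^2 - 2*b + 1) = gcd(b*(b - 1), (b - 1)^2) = b - 1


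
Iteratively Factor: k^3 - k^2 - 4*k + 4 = (k + 2)*(k^2 - 3*k + 2) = (k - 1)*(k + 2)*(k - 2)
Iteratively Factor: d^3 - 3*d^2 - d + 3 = (d - 3)*(d^2 - 1) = (d - 3)*(d + 1)*(d - 1)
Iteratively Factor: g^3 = (g)*(g^2) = g^2*(g)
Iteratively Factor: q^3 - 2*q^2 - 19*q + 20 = (q - 5)*(q^2 + 3*q - 4) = (q - 5)*(q + 4)*(q - 1)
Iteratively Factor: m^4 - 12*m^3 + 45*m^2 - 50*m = (m - 5)*(m^3 - 7*m^2 + 10*m) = (m - 5)*(m - 2)*(m^2 - 5*m) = (m - 5)^2*(m - 2)*(m)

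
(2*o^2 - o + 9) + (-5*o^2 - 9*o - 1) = -3*o^2 - 10*o + 8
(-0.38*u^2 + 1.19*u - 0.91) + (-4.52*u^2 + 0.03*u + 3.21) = -4.9*u^2 + 1.22*u + 2.3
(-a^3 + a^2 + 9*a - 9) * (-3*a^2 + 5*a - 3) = 3*a^5 - 8*a^4 - 19*a^3 + 69*a^2 - 72*a + 27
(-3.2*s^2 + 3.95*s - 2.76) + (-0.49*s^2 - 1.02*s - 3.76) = -3.69*s^2 + 2.93*s - 6.52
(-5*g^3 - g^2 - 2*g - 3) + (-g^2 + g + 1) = -5*g^3 - 2*g^2 - g - 2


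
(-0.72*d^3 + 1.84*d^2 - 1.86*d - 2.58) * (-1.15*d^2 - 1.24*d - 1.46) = 0.828*d^5 - 1.2232*d^4 + 0.9086*d^3 + 2.587*d^2 + 5.9148*d + 3.7668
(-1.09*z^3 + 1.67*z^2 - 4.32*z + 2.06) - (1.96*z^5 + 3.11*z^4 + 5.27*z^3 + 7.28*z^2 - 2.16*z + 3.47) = -1.96*z^5 - 3.11*z^4 - 6.36*z^3 - 5.61*z^2 - 2.16*z - 1.41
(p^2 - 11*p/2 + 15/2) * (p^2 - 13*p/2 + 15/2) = p^4 - 12*p^3 + 203*p^2/4 - 90*p + 225/4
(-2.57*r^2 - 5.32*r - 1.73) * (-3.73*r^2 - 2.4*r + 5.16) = 9.5861*r^4 + 26.0116*r^3 + 5.9597*r^2 - 23.2992*r - 8.9268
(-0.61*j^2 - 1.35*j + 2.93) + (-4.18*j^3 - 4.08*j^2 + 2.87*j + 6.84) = -4.18*j^3 - 4.69*j^2 + 1.52*j + 9.77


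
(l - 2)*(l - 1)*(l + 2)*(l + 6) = l^4 + 5*l^3 - 10*l^2 - 20*l + 24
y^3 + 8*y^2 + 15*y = y*(y + 3)*(y + 5)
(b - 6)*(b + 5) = b^2 - b - 30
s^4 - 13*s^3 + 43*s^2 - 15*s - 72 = (s - 8)*(s - 3)^2*(s + 1)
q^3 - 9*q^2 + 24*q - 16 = (q - 4)^2*(q - 1)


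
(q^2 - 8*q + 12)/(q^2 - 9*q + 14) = (q - 6)/(q - 7)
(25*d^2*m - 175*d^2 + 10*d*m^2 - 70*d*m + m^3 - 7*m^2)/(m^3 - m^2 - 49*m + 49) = (25*d^2 + 10*d*m + m^2)/(m^2 + 6*m - 7)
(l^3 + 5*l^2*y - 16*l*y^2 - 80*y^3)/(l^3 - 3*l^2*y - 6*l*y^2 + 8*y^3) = (-l^2 - 9*l*y - 20*y^2)/(-l^2 - l*y + 2*y^2)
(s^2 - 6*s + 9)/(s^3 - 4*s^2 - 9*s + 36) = (s - 3)/(s^2 - s - 12)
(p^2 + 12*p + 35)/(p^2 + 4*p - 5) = (p + 7)/(p - 1)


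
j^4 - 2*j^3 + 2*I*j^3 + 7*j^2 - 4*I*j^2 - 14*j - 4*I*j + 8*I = (j - 2)*(j - I)^2*(j + 4*I)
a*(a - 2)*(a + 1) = a^3 - a^2 - 2*a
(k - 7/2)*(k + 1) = k^2 - 5*k/2 - 7/2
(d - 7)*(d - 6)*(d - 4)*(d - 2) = d^4 - 19*d^3 + 128*d^2 - 356*d + 336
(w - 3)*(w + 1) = w^2 - 2*w - 3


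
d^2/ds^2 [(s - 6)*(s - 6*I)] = 2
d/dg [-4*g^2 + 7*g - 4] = 7 - 8*g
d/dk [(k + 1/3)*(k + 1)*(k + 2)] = 3*k^2 + 20*k/3 + 3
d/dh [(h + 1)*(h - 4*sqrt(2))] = 2*h - 4*sqrt(2) + 1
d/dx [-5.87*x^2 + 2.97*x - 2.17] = 2.97 - 11.74*x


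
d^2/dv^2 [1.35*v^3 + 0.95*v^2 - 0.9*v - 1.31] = 8.1*v + 1.9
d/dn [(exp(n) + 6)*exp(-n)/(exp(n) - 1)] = (-exp(2*n) - 12*exp(n) + 6)*exp(-n)/(exp(2*n) - 2*exp(n) + 1)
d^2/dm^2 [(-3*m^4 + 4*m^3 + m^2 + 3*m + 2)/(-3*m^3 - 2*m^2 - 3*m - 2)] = 2*(27*m^5 + 126*m^4 + 91*m^3 + 42*m^2 - 12*m + 4)/(27*m^9 + 54*m^8 + 117*m^7 + 170*m^6 + 189*m^5 + 186*m^4 + 135*m^3 + 78*m^2 + 36*m + 8)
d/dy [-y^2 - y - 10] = -2*y - 1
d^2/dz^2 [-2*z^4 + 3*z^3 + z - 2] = 6*z*(3 - 4*z)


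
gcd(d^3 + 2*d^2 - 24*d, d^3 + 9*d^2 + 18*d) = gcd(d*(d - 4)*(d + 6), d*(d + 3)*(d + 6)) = d^2 + 6*d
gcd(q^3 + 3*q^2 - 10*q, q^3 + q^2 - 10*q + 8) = q - 2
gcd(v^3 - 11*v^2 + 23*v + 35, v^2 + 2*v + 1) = v + 1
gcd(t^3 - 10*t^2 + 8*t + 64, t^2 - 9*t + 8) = t - 8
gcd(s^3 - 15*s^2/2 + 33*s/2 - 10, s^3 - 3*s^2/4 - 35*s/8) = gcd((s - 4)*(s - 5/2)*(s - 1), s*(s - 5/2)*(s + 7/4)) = s - 5/2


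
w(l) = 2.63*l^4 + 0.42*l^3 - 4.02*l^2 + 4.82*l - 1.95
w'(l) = 10.52*l^3 + 1.26*l^2 - 8.04*l + 4.82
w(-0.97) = -8.46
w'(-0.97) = 4.20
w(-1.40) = -7.63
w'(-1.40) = -10.32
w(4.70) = 1258.86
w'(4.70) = 1087.08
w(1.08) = 2.67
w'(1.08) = 10.86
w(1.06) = 2.46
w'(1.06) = 10.24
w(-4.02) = 573.27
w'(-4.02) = -625.93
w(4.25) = 836.21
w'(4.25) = 800.98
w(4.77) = 1336.69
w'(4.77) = 1136.89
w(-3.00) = 149.10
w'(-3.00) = -243.76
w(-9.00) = 16578.30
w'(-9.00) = -7489.84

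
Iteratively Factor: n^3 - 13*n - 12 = (n + 1)*(n^2 - n - 12) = (n + 1)*(n + 3)*(n - 4)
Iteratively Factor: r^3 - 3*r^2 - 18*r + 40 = (r + 4)*(r^2 - 7*r + 10) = (r - 5)*(r + 4)*(r - 2)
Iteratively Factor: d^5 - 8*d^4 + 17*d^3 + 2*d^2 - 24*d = (d + 1)*(d^4 - 9*d^3 + 26*d^2 - 24*d) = (d - 3)*(d + 1)*(d^3 - 6*d^2 + 8*d) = d*(d - 3)*(d + 1)*(d^2 - 6*d + 8) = d*(d - 4)*(d - 3)*(d + 1)*(d - 2)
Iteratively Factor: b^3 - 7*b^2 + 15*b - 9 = (b - 3)*(b^2 - 4*b + 3) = (b - 3)*(b - 1)*(b - 3)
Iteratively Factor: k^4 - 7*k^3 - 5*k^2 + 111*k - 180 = (k - 3)*(k^3 - 4*k^2 - 17*k + 60) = (k - 3)^2*(k^2 - k - 20) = (k - 3)^2*(k + 4)*(k - 5)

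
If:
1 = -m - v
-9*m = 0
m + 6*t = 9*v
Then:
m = 0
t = -3/2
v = -1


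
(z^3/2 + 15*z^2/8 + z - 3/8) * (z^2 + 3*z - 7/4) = z^5/2 + 27*z^4/8 + 23*z^3/4 - 21*z^2/32 - 23*z/8 + 21/32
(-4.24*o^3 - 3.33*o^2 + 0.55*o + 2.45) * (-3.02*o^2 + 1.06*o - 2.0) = 12.8048*o^5 + 5.5622*o^4 + 3.2892*o^3 - 0.156000000000001*o^2 + 1.497*o - 4.9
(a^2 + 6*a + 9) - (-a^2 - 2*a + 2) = 2*a^2 + 8*a + 7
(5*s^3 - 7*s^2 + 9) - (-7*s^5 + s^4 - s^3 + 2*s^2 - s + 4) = 7*s^5 - s^4 + 6*s^3 - 9*s^2 + s + 5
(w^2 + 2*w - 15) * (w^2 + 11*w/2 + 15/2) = w^4 + 15*w^3/2 + 7*w^2/2 - 135*w/2 - 225/2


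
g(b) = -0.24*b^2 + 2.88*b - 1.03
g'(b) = 2.88 - 0.48*b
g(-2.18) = -8.45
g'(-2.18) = 3.93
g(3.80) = 6.45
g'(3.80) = 1.06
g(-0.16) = -1.50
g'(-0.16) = 2.96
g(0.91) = 1.39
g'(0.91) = 2.44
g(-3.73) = -15.11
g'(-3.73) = 4.67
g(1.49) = 2.73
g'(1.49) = 2.16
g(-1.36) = -5.39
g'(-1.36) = 3.53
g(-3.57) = -14.37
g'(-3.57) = 4.59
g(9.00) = 5.45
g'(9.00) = -1.44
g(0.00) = -1.03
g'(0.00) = 2.88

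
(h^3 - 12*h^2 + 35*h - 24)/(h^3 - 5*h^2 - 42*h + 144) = (h - 1)/(h + 6)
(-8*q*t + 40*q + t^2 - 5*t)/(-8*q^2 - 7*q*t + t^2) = (t - 5)/(q + t)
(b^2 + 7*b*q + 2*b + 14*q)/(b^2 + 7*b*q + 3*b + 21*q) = (b + 2)/(b + 3)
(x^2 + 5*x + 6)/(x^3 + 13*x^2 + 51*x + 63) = (x + 2)/(x^2 + 10*x + 21)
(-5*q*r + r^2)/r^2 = (-5*q + r)/r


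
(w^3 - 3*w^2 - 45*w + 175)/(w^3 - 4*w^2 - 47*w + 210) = (w - 5)/(w - 6)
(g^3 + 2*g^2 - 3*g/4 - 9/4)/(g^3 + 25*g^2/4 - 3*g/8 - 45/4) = 2*(2*g^2 + g - 3)/(4*g^2 + 19*g - 30)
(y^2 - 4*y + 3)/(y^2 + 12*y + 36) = (y^2 - 4*y + 3)/(y^2 + 12*y + 36)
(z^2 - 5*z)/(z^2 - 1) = z*(z - 5)/(z^2 - 1)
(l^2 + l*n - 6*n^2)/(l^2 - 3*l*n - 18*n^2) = (l - 2*n)/(l - 6*n)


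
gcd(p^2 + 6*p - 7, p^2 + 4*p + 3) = 1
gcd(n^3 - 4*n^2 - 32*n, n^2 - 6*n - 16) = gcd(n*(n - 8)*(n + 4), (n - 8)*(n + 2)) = n - 8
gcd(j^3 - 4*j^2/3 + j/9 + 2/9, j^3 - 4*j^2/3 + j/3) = j - 1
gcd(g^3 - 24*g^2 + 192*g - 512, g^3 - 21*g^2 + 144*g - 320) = g^2 - 16*g + 64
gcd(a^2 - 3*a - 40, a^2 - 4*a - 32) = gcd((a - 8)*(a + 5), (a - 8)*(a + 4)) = a - 8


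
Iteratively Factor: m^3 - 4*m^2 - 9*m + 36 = (m - 4)*(m^2 - 9) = (m - 4)*(m + 3)*(m - 3)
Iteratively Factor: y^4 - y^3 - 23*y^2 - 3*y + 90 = (y - 5)*(y^3 + 4*y^2 - 3*y - 18) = (y - 5)*(y + 3)*(y^2 + y - 6) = (y - 5)*(y + 3)^2*(y - 2)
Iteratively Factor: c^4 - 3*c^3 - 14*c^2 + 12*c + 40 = (c + 2)*(c^3 - 5*c^2 - 4*c + 20) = (c - 2)*(c + 2)*(c^2 - 3*c - 10) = (c - 5)*(c - 2)*(c + 2)*(c + 2)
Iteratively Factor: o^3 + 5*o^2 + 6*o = (o)*(o^2 + 5*o + 6) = o*(o + 3)*(o + 2)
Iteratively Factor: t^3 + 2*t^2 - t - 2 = (t + 2)*(t^2 - 1) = (t + 1)*(t + 2)*(t - 1)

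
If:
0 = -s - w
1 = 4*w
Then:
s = -1/4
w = 1/4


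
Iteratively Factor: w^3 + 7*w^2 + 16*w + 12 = (w + 3)*(w^2 + 4*w + 4) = (w + 2)*(w + 3)*(w + 2)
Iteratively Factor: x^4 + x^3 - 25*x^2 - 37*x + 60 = (x + 3)*(x^3 - 2*x^2 - 19*x + 20) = (x + 3)*(x + 4)*(x^2 - 6*x + 5) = (x - 5)*(x + 3)*(x + 4)*(x - 1)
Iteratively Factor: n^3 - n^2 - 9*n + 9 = (n + 3)*(n^2 - 4*n + 3) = (n - 1)*(n + 3)*(n - 3)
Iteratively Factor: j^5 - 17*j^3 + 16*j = (j)*(j^4 - 17*j^2 + 16) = j*(j - 1)*(j^3 + j^2 - 16*j - 16) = j*(j - 4)*(j - 1)*(j^2 + 5*j + 4) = j*(j - 4)*(j - 1)*(j + 1)*(j + 4)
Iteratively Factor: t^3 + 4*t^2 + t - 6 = (t - 1)*(t^2 + 5*t + 6) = (t - 1)*(t + 3)*(t + 2)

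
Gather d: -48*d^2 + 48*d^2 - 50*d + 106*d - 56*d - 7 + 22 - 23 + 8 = 0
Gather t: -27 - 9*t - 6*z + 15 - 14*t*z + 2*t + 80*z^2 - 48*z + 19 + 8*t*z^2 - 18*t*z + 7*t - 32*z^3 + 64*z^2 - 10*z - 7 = t*(8*z^2 - 32*z) - 32*z^3 + 144*z^2 - 64*z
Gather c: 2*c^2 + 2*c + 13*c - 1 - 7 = 2*c^2 + 15*c - 8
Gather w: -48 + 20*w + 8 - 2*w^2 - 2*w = -2*w^2 + 18*w - 40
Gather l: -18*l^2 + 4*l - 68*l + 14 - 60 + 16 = -18*l^2 - 64*l - 30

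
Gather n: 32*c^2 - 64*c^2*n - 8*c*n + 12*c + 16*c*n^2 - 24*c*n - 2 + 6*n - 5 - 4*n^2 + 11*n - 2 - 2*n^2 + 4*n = 32*c^2 + 12*c + n^2*(16*c - 6) + n*(-64*c^2 - 32*c + 21) - 9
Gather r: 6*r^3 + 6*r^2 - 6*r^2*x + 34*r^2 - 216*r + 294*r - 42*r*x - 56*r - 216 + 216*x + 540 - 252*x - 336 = 6*r^3 + r^2*(40 - 6*x) + r*(22 - 42*x) - 36*x - 12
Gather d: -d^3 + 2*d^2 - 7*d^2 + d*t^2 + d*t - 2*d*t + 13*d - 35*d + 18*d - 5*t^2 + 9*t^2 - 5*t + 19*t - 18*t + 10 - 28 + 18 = -d^3 - 5*d^2 + d*(t^2 - t - 4) + 4*t^2 - 4*t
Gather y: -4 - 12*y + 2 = -12*y - 2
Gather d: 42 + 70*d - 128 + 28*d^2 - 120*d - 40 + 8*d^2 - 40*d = 36*d^2 - 90*d - 126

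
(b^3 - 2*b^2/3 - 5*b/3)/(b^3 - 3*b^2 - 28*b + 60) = b*(3*b^2 - 2*b - 5)/(3*(b^3 - 3*b^2 - 28*b + 60))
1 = 1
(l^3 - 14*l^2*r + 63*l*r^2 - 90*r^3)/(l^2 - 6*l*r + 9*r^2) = (-l^2 + 11*l*r - 30*r^2)/(-l + 3*r)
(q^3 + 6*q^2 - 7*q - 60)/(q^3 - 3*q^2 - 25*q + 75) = (q + 4)/(q - 5)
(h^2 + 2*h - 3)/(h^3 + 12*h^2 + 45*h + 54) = (h - 1)/(h^2 + 9*h + 18)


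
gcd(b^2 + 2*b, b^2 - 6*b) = b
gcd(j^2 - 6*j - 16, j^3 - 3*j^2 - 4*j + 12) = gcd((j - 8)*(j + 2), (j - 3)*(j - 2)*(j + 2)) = j + 2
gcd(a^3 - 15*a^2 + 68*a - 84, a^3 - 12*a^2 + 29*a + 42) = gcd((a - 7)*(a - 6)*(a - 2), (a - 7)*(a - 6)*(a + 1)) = a^2 - 13*a + 42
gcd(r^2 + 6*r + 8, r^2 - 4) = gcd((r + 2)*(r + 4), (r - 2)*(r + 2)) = r + 2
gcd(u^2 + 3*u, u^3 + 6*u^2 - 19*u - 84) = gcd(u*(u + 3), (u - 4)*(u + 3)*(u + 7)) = u + 3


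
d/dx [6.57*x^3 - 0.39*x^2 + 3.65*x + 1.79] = 19.71*x^2 - 0.78*x + 3.65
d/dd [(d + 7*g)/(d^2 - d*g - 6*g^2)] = (d^2 - d*g - 6*g^2 - (d + 7*g)*(2*d - g))/(-d^2 + d*g + 6*g^2)^2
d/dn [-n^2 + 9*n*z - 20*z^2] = -2*n + 9*z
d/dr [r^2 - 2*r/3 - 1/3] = 2*r - 2/3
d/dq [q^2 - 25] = 2*q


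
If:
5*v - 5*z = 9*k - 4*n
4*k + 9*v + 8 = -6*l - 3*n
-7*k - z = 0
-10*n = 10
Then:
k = -z/7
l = -107*z/105 - 61/30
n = -1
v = 26*z/35 + 4/5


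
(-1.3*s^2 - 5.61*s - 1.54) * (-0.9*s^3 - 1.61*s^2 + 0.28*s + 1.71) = 1.17*s^5 + 7.142*s^4 + 10.0541*s^3 - 1.3144*s^2 - 10.0243*s - 2.6334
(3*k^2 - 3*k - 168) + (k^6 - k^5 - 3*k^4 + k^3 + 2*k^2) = k^6 - k^5 - 3*k^4 + k^3 + 5*k^2 - 3*k - 168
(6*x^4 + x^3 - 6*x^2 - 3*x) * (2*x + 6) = 12*x^5 + 38*x^4 - 6*x^3 - 42*x^2 - 18*x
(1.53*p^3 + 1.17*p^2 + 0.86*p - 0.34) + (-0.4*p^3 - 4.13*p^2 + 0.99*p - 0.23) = 1.13*p^3 - 2.96*p^2 + 1.85*p - 0.57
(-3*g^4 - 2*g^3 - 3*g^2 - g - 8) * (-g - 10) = 3*g^5 + 32*g^4 + 23*g^3 + 31*g^2 + 18*g + 80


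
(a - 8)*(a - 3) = a^2 - 11*a + 24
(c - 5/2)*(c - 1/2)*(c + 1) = c^3 - 2*c^2 - 7*c/4 + 5/4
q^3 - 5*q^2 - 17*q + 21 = (q - 7)*(q - 1)*(q + 3)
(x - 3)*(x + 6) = x^2 + 3*x - 18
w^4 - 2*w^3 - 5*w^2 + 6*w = w*(w - 3)*(w - 1)*(w + 2)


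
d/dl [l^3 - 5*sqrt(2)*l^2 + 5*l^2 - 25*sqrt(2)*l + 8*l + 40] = 3*l^2 - 10*sqrt(2)*l + 10*l - 25*sqrt(2) + 8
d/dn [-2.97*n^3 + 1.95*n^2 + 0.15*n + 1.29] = -8.91*n^2 + 3.9*n + 0.15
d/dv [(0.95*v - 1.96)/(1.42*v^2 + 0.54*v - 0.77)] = (-1.349*v^2 + 5.5664*v + 0.3269)/(2.0164*v^4 + 1.5336*v^3 - 1.8952*v^2 - 0.8316*v + 0.5929)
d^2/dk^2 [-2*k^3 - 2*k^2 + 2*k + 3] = -12*k - 4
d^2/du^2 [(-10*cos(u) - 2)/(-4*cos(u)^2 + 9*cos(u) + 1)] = 2*(180*(1 - cos(2*u))^2*cos(u) + 61*(1 - cos(2*u))^2 - 59*cos(u) + 222*cos(2*u) + 123*cos(3*u) - 40*cos(5*u) - 102)/(9*cos(u) - 2*cos(2*u) - 1)^3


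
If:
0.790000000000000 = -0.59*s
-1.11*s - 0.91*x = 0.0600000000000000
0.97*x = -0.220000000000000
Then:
No Solution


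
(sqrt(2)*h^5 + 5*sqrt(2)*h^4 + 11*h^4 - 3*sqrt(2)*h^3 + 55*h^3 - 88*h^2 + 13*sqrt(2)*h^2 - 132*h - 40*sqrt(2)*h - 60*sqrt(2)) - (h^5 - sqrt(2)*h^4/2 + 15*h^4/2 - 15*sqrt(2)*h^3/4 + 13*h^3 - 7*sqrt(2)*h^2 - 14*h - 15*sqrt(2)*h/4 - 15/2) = -h^5 + sqrt(2)*h^5 + 7*h^4/2 + 11*sqrt(2)*h^4/2 + 3*sqrt(2)*h^3/4 + 42*h^3 - 88*h^2 + 20*sqrt(2)*h^2 - 118*h - 145*sqrt(2)*h/4 - 60*sqrt(2) + 15/2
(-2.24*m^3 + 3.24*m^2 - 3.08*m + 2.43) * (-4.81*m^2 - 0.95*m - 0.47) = 10.7744*m^5 - 13.4564*m^4 + 12.7896*m^3 - 10.2851*m^2 - 0.8609*m - 1.1421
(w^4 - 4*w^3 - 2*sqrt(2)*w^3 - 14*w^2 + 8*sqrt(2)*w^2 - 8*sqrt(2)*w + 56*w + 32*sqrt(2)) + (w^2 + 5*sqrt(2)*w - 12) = w^4 - 4*w^3 - 2*sqrt(2)*w^3 - 13*w^2 + 8*sqrt(2)*w^2 - 3*sqrt(2)*w + 56*w - 12 + 32*sqrt(2)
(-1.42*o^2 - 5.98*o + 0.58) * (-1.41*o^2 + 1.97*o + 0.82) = 2.0022*o^4 + 5.6344*o^3 - 13.7628*o^2 - 3.761*o + 0.4756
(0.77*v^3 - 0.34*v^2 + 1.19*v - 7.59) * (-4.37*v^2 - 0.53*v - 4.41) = -3.3649*v^5 + 1.0777*v^4 - 8.4158*v^3 + 34.037*v^2 - 1.2252*v + 33.4719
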